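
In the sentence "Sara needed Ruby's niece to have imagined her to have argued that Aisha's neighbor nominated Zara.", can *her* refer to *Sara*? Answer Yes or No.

*her* is a pronoun; Principle B requires it to be free in its binding domain — the clause headed by 'imagined'.
— Sara: subject of the matrix clause; c-commands the pronoun but lies outside its binding domain — allowed.

Yes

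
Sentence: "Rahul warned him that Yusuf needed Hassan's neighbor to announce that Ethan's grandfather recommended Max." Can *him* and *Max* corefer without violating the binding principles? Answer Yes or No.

*Max* is an R-expression; Principle C requires it to be free (not bound by any c-commanding expression).
— him: object of the matrix clause; the pronoun c-commands the R-expression — coreference blocked (Principle C).

No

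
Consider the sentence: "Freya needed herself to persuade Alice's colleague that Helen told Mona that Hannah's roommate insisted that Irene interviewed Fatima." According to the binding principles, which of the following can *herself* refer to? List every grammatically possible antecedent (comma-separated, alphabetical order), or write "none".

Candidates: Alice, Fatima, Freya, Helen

*herself* is a reflexive; Principle A requires it to be bound within its binding domain — the matrix clause.
— Alice: possessor inside the object DP of the clause headed by 'persuade'; does not c-command the reflexive — cannot bind it (Principle A).
— Fatima: object of the clause headed by 'interviewed'; does not c-command the reflexive — cannot bind it (Principle A).
— Freya: subject of the matrix clause; c-commands the reflexive within its binding domain — allowed (Principle A).
— Helen: subject of the clause headed by 'told'; does not c-command the reflexive — cannot bind it (Principle A).

Freya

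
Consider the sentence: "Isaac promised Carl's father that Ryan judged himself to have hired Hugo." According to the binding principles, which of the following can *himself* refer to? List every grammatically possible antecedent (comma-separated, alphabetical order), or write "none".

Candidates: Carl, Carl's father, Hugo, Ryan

Ryan

*himself* is a reflexive; Principle A requires it to be bound within its binding domain — the clause headed by 'judged'.
— Carl: possessor inside the object DP of the matrix clause; does not c-command the reflexive — cannot bind it (Principle A).
— Carl's father: object of the matrix clause; c-commands the reflexive but lies outside its binding domain — cannot bind it (Principle A).
— Hugo: object of the clause headed by 'hired'; does not c-command the reflexive — cannot bind it (Principle A).
— Ryan: subject of the clause headed by 'judged'; c-commands the reflexive within its binding domain — allowed (Principle A).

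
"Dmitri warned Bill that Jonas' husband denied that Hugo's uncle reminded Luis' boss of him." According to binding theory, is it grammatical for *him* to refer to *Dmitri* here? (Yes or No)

*Dmitri* is an R-expression; Principle C requires it to be free (not bound by any c-commanding expression).
— him: second object of the clause headed by 'reminded'; the pronoun does not c-command the R-expression — coreference allowed.

Yes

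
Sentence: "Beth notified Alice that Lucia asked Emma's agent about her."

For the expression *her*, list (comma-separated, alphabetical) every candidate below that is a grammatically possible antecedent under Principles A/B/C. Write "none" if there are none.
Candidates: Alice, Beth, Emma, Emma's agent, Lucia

*her* is a pronoun; Principle B requires it to be free in its binding domain — the clause headed by 'asked'.
— Alice: object of the matrix clause; c-commands the pronoun but lies outside its binding domain — allowed.
— Beth: subject of the matrix clause; c-commands the pronoun but lies outside its binding domain — allowed.
— Emma: possessor inside the object DP of the clause headed by 'asked'; does not c-command the pronoun — Principle B does not apply; allowed.
— Emma's agent: object of the clause headed by 'asked'; c-commands the pronoun within its binding domain — blocked (Principle B).
— Lucia: subject of the clause headed by 'asked'; c-commands the pronoun within its binding domain — blocked (Principle B).

Alice, Beth, Emma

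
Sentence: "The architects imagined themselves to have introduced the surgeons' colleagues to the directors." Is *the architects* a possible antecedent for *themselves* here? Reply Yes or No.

Yes

*themselves* is a reflexive; Principle A requires it to be bound within its binding domain — the matrix clause.
— the architects: subject of the matrix clause; c-commands the reflexive within its binding domain — allowed (Principle A).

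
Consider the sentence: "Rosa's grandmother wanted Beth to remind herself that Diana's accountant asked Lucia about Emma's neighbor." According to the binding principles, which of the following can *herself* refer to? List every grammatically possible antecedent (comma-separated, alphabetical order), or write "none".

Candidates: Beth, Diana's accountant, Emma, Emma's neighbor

*herself* is a reflexive; Principle A requires it to be bound within its binding domain — the clause headed by 'remind'.
— Beth: subject of the clause headed by 'remind'; c-commands the reflexive within its binding domain — allowed (Principle A).
— Diana's accountant: subject of the clause headed by 'asked'; does not c-command the reflexive — cannot bind it (Principle A).
— Emma: possessor inside the second object DP of the clause headed by 'asked'; does not c-command the reflexive — cannot bind it (Principle A).
— Emma's neighbor: second object of the clause headed by 'asked'; does not c-command the reflexive — cannot bind it (Principle A).

Beth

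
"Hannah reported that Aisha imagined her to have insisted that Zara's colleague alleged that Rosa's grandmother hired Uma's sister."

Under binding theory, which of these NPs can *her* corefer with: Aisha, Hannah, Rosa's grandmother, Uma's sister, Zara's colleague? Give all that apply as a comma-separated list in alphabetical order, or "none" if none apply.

Hannah

*her* is a pronoun; Principle B requires it to be free in its binding domain — the clause headed by 'imagined'.
— Aisha: subject of the clause headed by 'imagined'; c-commands the pronoun within its binding domain — blocked (Principle B).
— Hannah: subject of the matrix clause; c-commands the pronoun but lies outside its binding domain — allowed.
— Rosa's grandmother: subject of the clause headed by 'hired'; is c-commanded by the pronoun; coreference would bind this R-expression — blocked (Principle C).
— Uma's sister: object of the clause headed by 'hired'; is c-commanded by the pronoun; coreference would bind this R-expression — blocked (Principle C).
— Zara's colleague: subject of the clause headed by 'alleged'; is c-commanded by the pronoun; coreference would bind this R-expression — blocked (Principle C).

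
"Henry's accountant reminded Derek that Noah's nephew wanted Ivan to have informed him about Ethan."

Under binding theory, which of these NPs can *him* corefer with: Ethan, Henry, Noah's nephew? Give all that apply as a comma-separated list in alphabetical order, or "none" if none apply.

*him* is a pronoun; Principle B requires it to be free in its binding domain — the clause headed by 'informed'.
— Ethan: second object of the clause headed by 'informed'; is c-commanded by the pronoun; coreference would bind this R-expression — blocked (Principle C).
— Henry: possessor inside the subject DP of the matrix clause; does not c-command the pronoun — Principle B does not apply; allowed.
— Noah's nephew: subject of the clause headed by 'wanted'; c-commands the pronoun but lies outside its binding domain — allowed.

Henry, Noah's nephew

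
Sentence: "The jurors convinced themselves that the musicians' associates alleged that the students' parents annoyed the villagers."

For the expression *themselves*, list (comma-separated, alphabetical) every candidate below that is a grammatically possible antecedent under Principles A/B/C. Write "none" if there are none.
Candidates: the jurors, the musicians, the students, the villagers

the jurors

*themselves* is a reflexive; Principle A requires it to be bound within its binding domain — the matrix clause.
— the jurors: subject of the matrix clause; c-commands the reflexive within its binding domain — allowed (Principle A).
— the musicians: possessor inside the subject DP of the clause headed by 'alleged'; does not c-command the reflexive — cannot bind it (Principle A).
— the students: possessor inside the subject DP of the clause headed by 'annoyed'; does not c-command the reflexive — cannot bind it (Principle A).
— the villagers: object of the clause headed by 'annoyed'; does not c-command the reflexive — cannot bind it (Principle A).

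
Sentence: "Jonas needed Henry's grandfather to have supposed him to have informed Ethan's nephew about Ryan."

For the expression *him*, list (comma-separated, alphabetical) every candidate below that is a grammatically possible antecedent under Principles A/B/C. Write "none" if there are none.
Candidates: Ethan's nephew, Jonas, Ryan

Jonas

*him* is a pronoun; Principle B requires it to be free in its binding domain — the clause headed by 'supposed'.
— Ethan's nephew: object of the clause headed by 'informed'; is c-commanded by the pronoun; coreference would bind this R-expression — blocked (Principle C).
— Jonas: subject of the matrix clause; c-commands the pronoun but lies outside its binding domain — allowed.
— Ryan: second object of the clause headed by 'informed'; is c-commanded by the pronoun; coreference would bind this R-expression — blocked (Principle C).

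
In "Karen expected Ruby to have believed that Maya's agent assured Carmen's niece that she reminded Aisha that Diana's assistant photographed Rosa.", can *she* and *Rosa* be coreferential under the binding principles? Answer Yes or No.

No

*Rosa* is an R-expression; Principle C requires it to be free (not bound by any c-commanding expression).
— she: subject of the clause headed by 'reminded'; the pronoun c-commands the R-expression — coreference blocked (Principle C).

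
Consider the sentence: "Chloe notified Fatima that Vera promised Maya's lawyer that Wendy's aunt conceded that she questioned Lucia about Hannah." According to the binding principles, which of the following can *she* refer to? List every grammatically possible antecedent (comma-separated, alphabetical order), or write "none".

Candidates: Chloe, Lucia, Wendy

Chloe, Wendy

*she* is a pronoun; Principle B requires it to be free in its binding domain — the clause headed by 'questioned'.
— Chloe: subject of the matrix clause; c-commands the pronoun but lies outside its binding domain — allowed.
— Lucia: object of the clause headed by 'questioned'; is c-commanded by the pronoun; coreference would bind this R-expression — blocked (Principle C).
— Wendy: possessor inside the subject DP of the clause headed by 'conceded'; does not c-command the pronoun — Principle B does not apply; allowed.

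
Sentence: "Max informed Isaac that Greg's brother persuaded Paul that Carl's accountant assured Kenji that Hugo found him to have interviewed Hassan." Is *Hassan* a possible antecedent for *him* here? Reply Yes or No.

*him* is a pronoun; Principle B requires it to be free in its binding domain — the clause headed by 'found'.
— Hassan: object of the clause headed by 'interviewed'; is c-commanded by the pronoun; coreference would bind this R-expression — blocked (Principle C).

No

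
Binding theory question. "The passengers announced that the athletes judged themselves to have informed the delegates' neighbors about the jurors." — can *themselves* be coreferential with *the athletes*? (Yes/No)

*themselves* is a reflexive; Principle A requires it to be bound within its binding domain — the clause headed by 'judged'.
— the athletes: subject of the clause headed by 'judged'; c-commands the reflexive within its binding domain — allowed (Principle A).

Yes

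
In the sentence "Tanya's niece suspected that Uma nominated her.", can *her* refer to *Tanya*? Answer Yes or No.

Yes

*her* is a pronoun; Principle B requires it to be free in its binding domain — the clause headed by 'nominated'.
— Tanya: possessor inside the subject DP of the matrix clause; does not c-command the pronoun — Principle B does not apply; allowed.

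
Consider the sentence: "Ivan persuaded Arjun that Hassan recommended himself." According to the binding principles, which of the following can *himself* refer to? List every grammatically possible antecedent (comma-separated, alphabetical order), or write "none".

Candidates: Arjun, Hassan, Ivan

*himself* is a reflexive; Principle A requires it to be bound within its binding domain — the clause headed by 'recommended'.
— Arjun: object of the matrix clause; c-commands the reflexive but lies outside its binding domain — cannot bind it (Principle A).
— Hassan: subject of the clause headed by 'recommended'; c-commands the reflexive within its binding domain — allowed (Principle A).
— Ivan: subject of the matrix clause; c-commands the reflexive but lies outside its binding domain — cannot bind it (Principle A).

Hassan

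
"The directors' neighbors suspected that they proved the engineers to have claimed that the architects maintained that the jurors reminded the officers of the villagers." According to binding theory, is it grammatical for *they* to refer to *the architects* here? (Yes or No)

*the architects* is an R-expression; Principle C requires it to be free (not bound by any c-commanding expression).
— they: subject of the clause headed by 'proved'; the pronoun c-commands the R-expression — coreference blocked (Principle C).

No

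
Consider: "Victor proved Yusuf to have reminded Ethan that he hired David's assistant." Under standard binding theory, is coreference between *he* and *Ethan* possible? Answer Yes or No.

Yes

*Ethan* is an R-expression; Principle C requires it to be free (not bound by any c-commanding expression).
— he: subject of the clause headed by 'hired'; the pronoun does not c-command the R-expression — coreference allowed.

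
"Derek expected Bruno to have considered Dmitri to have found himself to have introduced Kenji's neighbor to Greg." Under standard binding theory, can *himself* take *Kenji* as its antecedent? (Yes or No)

*himself* is a reflexive; Principle A requires it to be bound within its binding domain — the clause headed by 'found'.
— Kenji: possessor inside the object DP of the clause headed by 'introduced'; does not c-command the reflexive — cannot bind it (Principle A).

No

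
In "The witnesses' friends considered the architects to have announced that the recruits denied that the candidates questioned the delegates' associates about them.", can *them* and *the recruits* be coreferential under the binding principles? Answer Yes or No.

*the recruits* is an R-expression; Principle C requires it to be free (not bound by any c-commanding expression).
— them: second object of the clause headed by 'questioned'; the pronoun does not c-command the R-expression — coreference allowed.

Yes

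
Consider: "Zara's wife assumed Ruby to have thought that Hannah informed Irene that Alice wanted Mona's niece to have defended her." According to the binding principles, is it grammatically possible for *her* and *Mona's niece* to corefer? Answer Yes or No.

No

*her* is a pronoun; Principle B requires it to be free in its binding domain — the clause headed by 'defended'.
— Mona's niece: subject of the clause headed by 'defended'; c-commands the pronoun within its binding domain — blocked (Principle B).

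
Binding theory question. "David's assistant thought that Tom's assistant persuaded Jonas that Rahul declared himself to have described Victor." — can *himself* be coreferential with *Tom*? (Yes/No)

No

*himself* is a reflexive; Principle A requires it to be bound within its binding domain — the clause headed by 'declared'.
— Tom: possessor inside the subject DP of the clause headed by 'persuaded'; does not c-command the reflexive — cannot bind it (Principle A).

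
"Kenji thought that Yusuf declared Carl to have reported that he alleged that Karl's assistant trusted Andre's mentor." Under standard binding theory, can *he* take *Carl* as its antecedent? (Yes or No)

Yes

*he* is a pronoun; Principle B requires it to be free in its binding domain — the clause headed by 'alleged'.
— Carl: subject of the clause headed by 'reported'; c-commands the pronoun but lies outside its binding domain — allowed.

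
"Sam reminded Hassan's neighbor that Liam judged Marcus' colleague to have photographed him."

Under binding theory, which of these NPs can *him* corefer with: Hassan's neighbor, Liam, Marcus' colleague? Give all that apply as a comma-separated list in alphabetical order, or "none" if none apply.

*him* is a pronoun; Principle B requires it to be free in its binding domain — the clause headed by 'photographed'.
— Hassan's neighbor: object of the matrix clause; c-commands the pronoun but lies outside its binding domain — allowed.
— Liam: subject of the clause headed by 'judged'; c-commands the pronoun but lies outside its binding domain — allowed.
— Marcus' colleague: subject of the clause headed by 'photographed'; c-commands the pronoun within its binding domain — blocked (Principle B).

Hassan's neighbor, Liam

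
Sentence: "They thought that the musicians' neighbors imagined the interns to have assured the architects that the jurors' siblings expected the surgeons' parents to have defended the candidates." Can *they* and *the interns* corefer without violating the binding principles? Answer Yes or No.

No

*the interns* is an R-expression; Principle C requires it to be free (not bound by any c-commanding expression).
— they: subject of the matrix clause; the pronoun c-commands the R-expression — coreference blocked (Principle C).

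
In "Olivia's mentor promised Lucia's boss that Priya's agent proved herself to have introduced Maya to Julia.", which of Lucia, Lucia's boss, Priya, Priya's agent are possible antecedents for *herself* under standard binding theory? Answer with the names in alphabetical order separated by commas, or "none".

Priya's agent

*herself* is a reflexive; Principle A requires it to be bound within its binding domain — the clause headed by 'proved'.
— Lucia: possessor inside the object DP of the matrix clause; does not c-command the reflexive — cannot bind it (Principle A).
— Lucia's boss: object of the matrix clause; c-commands the reflexive but lies outside its binding domain — cannot bind it (Principle A).
— Priya: possessor inside the subject DP of the clause headed by 'proved'; does not c-command the reflexive — cannot bind it (Principle A).
— Priya's agent: subject of the clause headed by 'proved'; c-commands the reflexive within its binding domain — allowed (Principle A).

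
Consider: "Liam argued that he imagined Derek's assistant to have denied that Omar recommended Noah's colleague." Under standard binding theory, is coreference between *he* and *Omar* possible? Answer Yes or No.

No

*Omar* is an R-expression; Principle C requires it to be free (not bound by any c-commanding expression).
— he: subject of the clause headed by 'imagined'; the pronoun c-commands the R-expression — coreference blocked (Principle C).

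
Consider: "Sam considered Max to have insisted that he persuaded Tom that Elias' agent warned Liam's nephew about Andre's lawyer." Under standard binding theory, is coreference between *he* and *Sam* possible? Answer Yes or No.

Yes

*Sam* is an R-expression; Principle C requires it to be free (not bound by any c-commanding expression).
— he: subject of the clause headed by 'persuaded'; the pronoun does not c-command the R-expression — coreference allowed.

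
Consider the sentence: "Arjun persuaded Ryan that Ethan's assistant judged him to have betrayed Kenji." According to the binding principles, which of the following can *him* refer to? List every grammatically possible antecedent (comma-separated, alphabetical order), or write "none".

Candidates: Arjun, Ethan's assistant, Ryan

Arjun, Ryan

*him* is a pronoun; Principle B requires it to be free in its binding domain — the clause headed by 'judged'.
— Arjun: subject of the matrix clause; c-commands the pronoun but lies outside its binding domain — allowed.
— Ethan's assistant: subject of the clause headed by 'judged'; c-commands the pronoun within its binding domain — blocked (Principle B).
— Ryan: object of the matrix clause; c-commands the pronoun but lies outside its binding domain — allowed.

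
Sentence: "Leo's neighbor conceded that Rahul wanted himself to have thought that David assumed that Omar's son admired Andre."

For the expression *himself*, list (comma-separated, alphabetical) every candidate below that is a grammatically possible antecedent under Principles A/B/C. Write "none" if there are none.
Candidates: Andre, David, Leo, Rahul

Rahul

*himself* is a reflexive; Principle A requires it to be bound within its binding domain — the clause headed by 'wanted'.
— Andre: object of the clause headed by 'admired'; does not c-command the reflexive — cannot bind it (Principle A).
— David: subject of the clause headed by 'assumed'; does not c-command the reflexive — cannot bind it (Principle A).
— Leo: possessor inside the subject DP of the matrix clause; does not c-command the reflexive — cannot bind it (Principle A).
— Rahul: subject of the clause headed by 'wanted'; c-commands the reflexive within its binding domain — allowed (Principle A).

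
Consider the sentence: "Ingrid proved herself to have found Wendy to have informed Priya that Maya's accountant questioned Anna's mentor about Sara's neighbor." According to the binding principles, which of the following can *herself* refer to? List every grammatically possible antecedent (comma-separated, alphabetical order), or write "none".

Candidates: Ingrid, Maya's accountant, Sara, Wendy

Ingrid

*herself* is a reflexive; Principle A requires it to be bound within its binding domain — the matrix clause.
— Ingrid: subject of the matrix clause; c-commands the reflexive within its binding domain — allowed (Principle A).
— Maya's accountant: subject of the clause headed by 'questioned'; does not c-command the reflexive — cannot bind it (Principle A).
— Sara: possessor inside the second object DP of the clause headed by 'questioned'; does not c-command the reflexive — cannot bind it (Principle A).
— Wendy: subject of the clause headed by 'informed'; does not c-command the reflexive — cannot bind it (Principle A).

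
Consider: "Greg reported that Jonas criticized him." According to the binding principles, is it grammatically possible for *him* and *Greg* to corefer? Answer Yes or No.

*him* is a pronoun; Principle B requires it to be free in its binding domain — the clause headed by 'criticized'.
— Greg: subject of the matrix clause; c-commands the pronoun but lies outside its binding domain — allowed.

Yes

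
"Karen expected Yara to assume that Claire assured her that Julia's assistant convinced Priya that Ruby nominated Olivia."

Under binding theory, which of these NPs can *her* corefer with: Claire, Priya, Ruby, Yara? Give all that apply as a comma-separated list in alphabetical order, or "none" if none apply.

*her* is a pronoun; Principle B requires it to be free in its binding domain — the clause headed by 'assured'.
— Claire: subject of the clause headed by 'assured'; c-commands the pronoun within its binding domain — blocked (Principle B).
— Priya: object of the clause headed by 'convinced'; is c-commanded by the pronoun; coreference would bind this R-expression — blocked (Principle C).
— Ruby: subject of the clause headed by 'nominated'; is c-commanded by the pronoun; coreference would bind this R-expression — blocked (Principle C).
— Yara: subject of the clause headed by 'assume'; c-commands the pronoun but lies outside its binding domain — allowed.

Yara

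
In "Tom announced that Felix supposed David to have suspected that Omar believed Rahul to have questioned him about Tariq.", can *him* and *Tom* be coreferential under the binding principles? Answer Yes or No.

*Tom* is an R-expression; Principle C requires it to be free (not bound by any c-commanding expression).
— him: object of the clause headed by 'questioned'; the pronoun does not c-command the R-expression — coreference allowed.

Yes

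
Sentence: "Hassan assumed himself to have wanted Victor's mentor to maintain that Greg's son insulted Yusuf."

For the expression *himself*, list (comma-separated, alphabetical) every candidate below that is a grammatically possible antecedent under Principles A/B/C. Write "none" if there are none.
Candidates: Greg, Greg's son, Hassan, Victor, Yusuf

*himself* is a reflexive; Principle A requires it to be bound within its binding domain — the matrix clause.
— Greg: possessor inside the subject DP of the clause headed by 'insulted'; does not c-command the reflexive — cannot bind it (Principle A).
— Greg's son: subject of the clause headed by 'insulted'; does not c-command the reflexive — cannot bind it (Principle A).
— Hassan: subject of the matrix clause; c-commands the reflexive within its binding domain — allowed (Principle A).
— Victor: possessor inside the subject DP of the clause headed by 'maintain'; does not c-command the reflexive — cannot bind it (Principle A).
— Yusuf: object of the clause headed by 'insulted'; does not c-command the reflexive — cannot bind it (Principle A).

Hassan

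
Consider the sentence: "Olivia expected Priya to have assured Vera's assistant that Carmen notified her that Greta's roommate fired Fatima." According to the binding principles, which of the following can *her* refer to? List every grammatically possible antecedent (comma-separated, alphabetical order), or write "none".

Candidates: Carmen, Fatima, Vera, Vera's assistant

Vera, Vera's assistant

*her* is a pronoun; Principle B requires it to be free in its binding domain — the clause headed by 'notified'.
— Carmen: subject of the clause headed by 'notified'; c-commands the pronoun within its binding domain — blocked (Principle B).
— Fatima: object of the clause headed by 'fired'; is c-commanded by the pronoun; coreference would bind this R-expression — blocked (Principle C).
— Vera: possessor inside the object DP of the clause headed by 'assured'; does not c-command the pronoun — Principle B does not apply; allowed.
— Vera's assistant: object of the clause headed by 'assured'; c-commands the pronoun but lies outside its binding domain — allowed.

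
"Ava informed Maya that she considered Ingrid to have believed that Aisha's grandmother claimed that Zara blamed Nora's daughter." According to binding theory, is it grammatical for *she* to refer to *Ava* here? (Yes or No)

*Ava* is an R-expression; Principle C requires it to be free (not bound by any c-commanding expression).
— she: subject of the clause headed by 'considered'; the pronoun does not c-command the R-expression — coreference allowed.

Yes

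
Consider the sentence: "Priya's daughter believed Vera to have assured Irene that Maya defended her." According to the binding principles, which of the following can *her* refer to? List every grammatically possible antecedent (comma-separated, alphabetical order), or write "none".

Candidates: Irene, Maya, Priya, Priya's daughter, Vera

*her* is a pronoun; Principle B requires it to be free in its binding domain — the clause headed by 'defended'.
— Irene: object of the clause headed by 'assured'; c-commands the pronoun but lies outside its binding domain — allowed.
— Maya: subject of the clause headed by 'defended'; c-commands the pronoun within its binding domain — blocked (Principle B).
— Priya: possessor inside the subject DP of the matrix clause; does not c-command the pronoun — Principle B does not apply; allowed.
— Priya's daughter: subject of the matrix clause; c-commands the pronoun but lies outside its binding domain — allowed.
— Vera: subject of the clause headed by 'assured'; c-commands the pronoun but lies outside its binding domain — allowed.

Irene, Priya, Priya's daughter, Vera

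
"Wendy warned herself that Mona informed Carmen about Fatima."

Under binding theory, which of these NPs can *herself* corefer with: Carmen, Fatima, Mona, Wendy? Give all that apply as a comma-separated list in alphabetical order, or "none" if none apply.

*herself* is a reflexive; Principle A requires it to be bound within its binding domain — the matrix clause.
— Carmen: object of the clause headed by 'informed'; does not c-command the reflexive — cannot bind it (Principle A).
— Fatima: second object of the clause headed by 'informed'; does not c-command the reflexive — cannot bind it (Principle A).
— Mona: subject of the clause headed by 'informed'; does not c-command the reflexive — cannot bind it (Principle A).
— Wendy: subject of the matrix clause; c-commands the reflexive within its binding domain — allowed (Principle A).

Wendy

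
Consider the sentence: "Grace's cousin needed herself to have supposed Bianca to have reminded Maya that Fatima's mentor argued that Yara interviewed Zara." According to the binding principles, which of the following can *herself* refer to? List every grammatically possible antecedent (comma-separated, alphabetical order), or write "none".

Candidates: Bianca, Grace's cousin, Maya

Grace's cousin

*herself* is a reflexive; Principle A requires it to be bound within its binding domain — the matrix clause.
— Bianca: subject of the clause headed by 'reminded'; does not c-command the reflexive — cannot bind it (Principle A).
— Grace's cousin: subject of the matrix clause; c-commands the reflexive within its binding domain — allowed (Principle A).
— Maya: object of the clause headed by 'reminded'; does not c-command the reflexive — cannot bind it (Principle A).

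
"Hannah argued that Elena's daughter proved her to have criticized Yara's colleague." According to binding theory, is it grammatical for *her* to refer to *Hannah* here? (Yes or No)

Yes

*Hannah* is an R-expression; Principle C requires it to be free (not bound by any c-commanding expression).
— her: subject of the clause headed by 'criticized'; the pronoun does not c-command the R-expression — coreference allowed.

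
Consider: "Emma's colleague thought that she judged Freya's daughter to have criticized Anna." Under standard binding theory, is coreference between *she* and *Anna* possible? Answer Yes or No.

No

*Anna* is an R-expression; Principle C requires it to be free (not bound by any c-commanding expression).
— she: subject of the clause headed by 'judged'; the pronoun c-commands the R-expression — coreference blocked (Principle C).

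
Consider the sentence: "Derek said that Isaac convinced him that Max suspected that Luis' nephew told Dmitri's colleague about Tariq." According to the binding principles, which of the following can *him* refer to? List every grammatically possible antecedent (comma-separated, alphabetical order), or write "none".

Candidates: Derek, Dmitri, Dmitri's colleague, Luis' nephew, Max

Derek

*him* is a pronoun; Principle B requires it to be free in its binding domain — the clause headed by 'convinced'.
— Derek: subject of the matrix clause; c-commands the pronoun but lies outside its binding domain — allowed.
— Dmitri: possessor inside the object DP of the clause headed by 'told'; is c-commanded by the pronoun; coreference would bind this R-expression — blocked (Principle C).
— Dmitri's colleague: object of the clause headed by 'told'; is c-commanded by the pronoun; coreference would bind this R-expression — blocked (Principle C).
— Luis' nephew: subject of the clause headed by 'told'; is c-commanded by the pronoun; coreference would bind this R-expression — blocked (Principle C).
— Max: subject of the clause headed by 'suspected'; is c-commanded by the pronoun; coreference would bind this R-expression — blocked (Principle C).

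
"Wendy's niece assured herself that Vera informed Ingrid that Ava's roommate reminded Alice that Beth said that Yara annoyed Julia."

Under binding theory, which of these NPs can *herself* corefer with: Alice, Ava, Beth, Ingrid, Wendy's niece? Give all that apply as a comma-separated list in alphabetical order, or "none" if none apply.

Wendy's niece

*herself* is a reflexive; Principle A requires it to be bound within its binding domain — the matrix clause.
— Alice: object of the clause headed by 'reminded'; does not c-command the reflexive — cannot bind it (Principle A).
— Ava: possessor inside the subject DP of the clause headed by 'reminded'; does not c-command the reflexive — cannot bind it (Principle A).
— Beth: subject of the clause headed by 'said'; does not c-command the reflexive — cannot bind it (Principle A).
— Ingrid: object of the clause headed by 'informed'; does not c-command the reflexive — cannot bind it (Principle A).
— Wendy's niece: subject of the matrix clause; c-commands the reflexive within its binding domain — allowed (Principle A).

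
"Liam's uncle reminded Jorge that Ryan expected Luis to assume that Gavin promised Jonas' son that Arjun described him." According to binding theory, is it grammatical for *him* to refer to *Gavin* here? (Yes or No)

Yes

*Gavin* is an R-expression; Principle C requires it to be free (not bound by any c-commanding expression).
— him: object of the clause headed by 'described'; the pronoun does not c-command the R-expression — coreference allowed.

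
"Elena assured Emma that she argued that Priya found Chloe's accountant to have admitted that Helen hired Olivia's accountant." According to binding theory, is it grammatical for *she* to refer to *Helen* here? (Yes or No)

*Helen* is an R-expression; Principle C requires it to be free (not bound by any c-commanding expression).
— she: subject of the clause headed by 'argued'; the pronoun c-commands the R-expression — coreference blocked (Principle C).

No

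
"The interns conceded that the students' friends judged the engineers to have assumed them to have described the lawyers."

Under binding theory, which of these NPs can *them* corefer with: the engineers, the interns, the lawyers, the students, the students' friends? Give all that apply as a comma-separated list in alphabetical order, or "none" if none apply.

the interns, the students, the students' friends

*them* is a pronoun; Principle B requires it to be free in its binding domain — the clause headed by 'assumed'.
— the engineers: subject of the clause headed by 'assumed'; c-commands the pronoun within its binding domain — blocked (Principle B).
— the interns: subject of the matrix clause; c-commands the pronoun but lies outside its binding domain — allowed.
— the lawyers: object of the clause headed by 'described'; is c-commanded by the pronoun; coreference would bind this R-expression — blocked (Principle C).
— the students: possessor inside the subject DP of the clause headed by 'judged'; does not c-command the pronoun — Principle B does not apply; allowed.
— the students' friends: subject of the clause headed by 'judged'; c-commands the pronoun but lies outside its binding domain — allowed.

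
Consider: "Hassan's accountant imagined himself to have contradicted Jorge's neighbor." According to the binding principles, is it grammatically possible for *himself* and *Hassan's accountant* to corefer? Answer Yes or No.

Yes

*himself* is a reflexive; Principle A requires it to be bound within its binding domain — the matrix clause.
— Hassan's accountant: subject of the matrix clause; c-commands the reflexive within its binding domain — allowed (Principle A).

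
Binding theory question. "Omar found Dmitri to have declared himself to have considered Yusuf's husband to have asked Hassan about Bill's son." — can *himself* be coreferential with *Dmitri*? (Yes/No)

Yes

*himself* is a reflexive; Principle A requires it to be bound within its binding domain — the clause headed by 'declared'.
— Dmitri: subject of the clause headed by 'declared'; c-commands the reflexive within its binding domain — allowed (Principle A).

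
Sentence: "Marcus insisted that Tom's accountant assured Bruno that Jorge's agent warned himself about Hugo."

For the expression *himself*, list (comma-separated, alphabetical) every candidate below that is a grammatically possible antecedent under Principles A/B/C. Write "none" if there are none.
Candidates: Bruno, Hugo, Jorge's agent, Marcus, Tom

Jorge's agent

*himself* is a reflexive; Principle A requires it to be bound within its binding domain — the clause headed by 'warned'.
— Bruno: object of the clause headed by 'assured'; c-commands the reflexive but lies outside its binding domain — cannot bind it (Principle A).
— Hugo: second object of the clause headed by 'warned'; does not c-command the reflexive — cannot bind it (Principle A).
— Jorge's agent: subject of the clause headed by 'warned'; c-commands the reflexive within its binding domain — allowed (Principle A).
— Marcus: subject of the matrix clause; c-commands the reflexive but lies outside its binding domain — cannot bind it (Principle A).
— Tom: possessor inside the subject DP of the clause headed by 'assured'; does not c-command the reflexive — cannot bind it (Principle A).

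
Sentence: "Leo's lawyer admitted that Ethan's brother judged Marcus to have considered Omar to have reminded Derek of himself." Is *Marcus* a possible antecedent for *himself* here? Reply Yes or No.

*himself* is a reflexive; Principle A requires it to be bound within its binding domain — the clause headed by 'reminded'.
— Marcus: subject of the clause headed by 'considered'; c-commands the reflexive but lies outside its binding domain — cannot bind it (Principle A).

No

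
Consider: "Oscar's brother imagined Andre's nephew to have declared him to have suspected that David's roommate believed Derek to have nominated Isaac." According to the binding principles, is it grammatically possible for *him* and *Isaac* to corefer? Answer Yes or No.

No

*him* is a pronoun; Principle B requires it to be free in its binding domain — the clause headed by 'declared'.
— Isaac: object of the clause headed by 'nominated'; is c-commanded by the pronoun; coreference would bind this R-expression — blocked (Principle C).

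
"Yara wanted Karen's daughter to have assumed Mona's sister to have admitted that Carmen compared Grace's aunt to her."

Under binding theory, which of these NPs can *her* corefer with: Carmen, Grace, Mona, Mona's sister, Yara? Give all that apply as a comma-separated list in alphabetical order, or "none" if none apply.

Grace, Mona, Mona's sister, Yara

*her* is a pronoun; Principle B requires it to be free in its binding domain — the clause headed by 'compared'.
— Carmen: subject of the clause headed by 'compared'; c-commands the pronoun within its binding domain — blocked (Principle B).
— Grace: possessor inside the object DP of the clause headed by 'compared'; does not c-command the pronoun — Principle B does not apply; allowed.
— Mona: possessor inside the subject DP of the clause headed by 'admitted'; does not c-command the pronoun — Principle B does not apply; allowed.
— Mona's sister: subject of the clause headed by 'admitted'; c-commands the pronoun but lies outside its binding domain — allowed.
— Yara: subject of the matrix clause; c-commands the pronoun but lies outside its binding domain — allowed.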